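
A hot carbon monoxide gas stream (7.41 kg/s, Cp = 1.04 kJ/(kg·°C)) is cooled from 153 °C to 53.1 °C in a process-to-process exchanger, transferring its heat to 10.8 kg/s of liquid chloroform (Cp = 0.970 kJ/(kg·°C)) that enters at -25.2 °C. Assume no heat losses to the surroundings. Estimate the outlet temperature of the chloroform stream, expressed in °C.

Heat released by hot stream: Q = 7.41 × 1.04 × (153 − 53.1) = 769.87 kJ/s
Energy balance on cold side (adiabatic exchanger): Q = ṁ_c·Cp_c·(T_c,out − T_c,in)
T_c,out = -25.2 + 769.87/(10.8 × 0.970) = 48.289 °C

T_c,out = 48.3 °C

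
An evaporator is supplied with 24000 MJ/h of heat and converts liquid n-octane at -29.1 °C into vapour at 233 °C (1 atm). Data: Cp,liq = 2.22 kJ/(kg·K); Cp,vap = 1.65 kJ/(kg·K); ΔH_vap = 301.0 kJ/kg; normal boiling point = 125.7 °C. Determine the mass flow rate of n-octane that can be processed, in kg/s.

ṁ = 8.11 kg/s

Δh = 2.22×(125.7−-29.1) + 301.0 + 1.65×(233−125.7) = 821.7 kJ/kg
Q = 24000 MJ/h = 6666.7 kJ/s = 6666.7 kJ/s
ṁ = Q/Δh = 6666.7 / 821.7 = 8.1133 kg/s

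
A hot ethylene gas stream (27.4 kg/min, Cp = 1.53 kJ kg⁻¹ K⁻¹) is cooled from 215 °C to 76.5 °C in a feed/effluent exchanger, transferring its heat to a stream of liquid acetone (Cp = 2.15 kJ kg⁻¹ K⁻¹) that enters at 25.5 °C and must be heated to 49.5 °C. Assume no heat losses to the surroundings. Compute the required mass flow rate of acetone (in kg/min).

ṁ_c = 113 kg/min

Heat released by hot stream: Q = 27.4 × 1.53 × (215 − 76.5) = 5806.2 kJ/min
Energy balance on cold side (adiabatic exchanger): Q = ṁ_c·Cp_c·(T_c,out − T_c,in)
ṁ_c = 5806.2 / [2.15 × (49.5 − 25.5)] = 112.52 kg/min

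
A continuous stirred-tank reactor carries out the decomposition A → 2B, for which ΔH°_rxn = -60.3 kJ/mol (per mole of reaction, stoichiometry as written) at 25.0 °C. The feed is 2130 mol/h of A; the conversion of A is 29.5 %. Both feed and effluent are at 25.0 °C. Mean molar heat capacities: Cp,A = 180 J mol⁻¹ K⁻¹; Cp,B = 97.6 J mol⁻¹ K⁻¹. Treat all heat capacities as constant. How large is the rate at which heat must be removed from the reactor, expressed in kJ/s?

Extent of reaction ξ = 0.295 × 2130 = 628.35 mol/h
Reaction term: ξ·ΔH°_rxn = 628.35 × -60.3 = -37890 kJ/h
Q = ΔH = -37890 kJ/h = -10.525 kW
Heat removed = 10.525 kJ/s

Q_out = 10.5 kJ/s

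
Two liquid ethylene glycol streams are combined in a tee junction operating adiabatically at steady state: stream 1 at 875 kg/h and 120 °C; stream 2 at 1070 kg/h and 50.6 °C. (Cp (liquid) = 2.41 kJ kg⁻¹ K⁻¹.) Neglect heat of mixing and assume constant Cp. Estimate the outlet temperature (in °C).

T_out = 81.8 °C

No heat crosses the boundary, so H_out = H_in.
Σ ṁᵢCp,ᵢTᵢ = 875×2.41×120 + 1070×2.41×50.6 = 383530
Σ ṁᵢCp,ᵢ = 875×2.41 + 1070×2.41 = 4687.5
T_out = 383530 / 4687.5 = 81.821 °C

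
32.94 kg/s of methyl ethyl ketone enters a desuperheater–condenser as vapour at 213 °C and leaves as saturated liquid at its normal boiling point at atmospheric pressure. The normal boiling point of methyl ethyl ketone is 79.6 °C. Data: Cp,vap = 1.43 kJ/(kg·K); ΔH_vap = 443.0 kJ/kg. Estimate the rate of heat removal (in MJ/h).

vapour 213→79.6 °C: -190.76 kJ/kg
condensation at 79.6 °C: -443 kJ/kg
Δh = -190.76 + -443 = -633.76 kJ/kg
Q = ṁ·Δh = 32.94 kg/s × -633.76 kJ/kg = -20876 kJ/s
|Q| = 20876 kW = 75154 MJ/h

Q_c = 75200 MJ/h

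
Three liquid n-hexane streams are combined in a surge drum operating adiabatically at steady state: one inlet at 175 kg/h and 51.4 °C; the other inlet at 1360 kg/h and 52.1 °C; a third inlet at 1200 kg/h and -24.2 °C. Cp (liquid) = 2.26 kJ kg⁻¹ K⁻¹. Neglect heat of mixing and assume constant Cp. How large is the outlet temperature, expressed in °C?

Adiabatic, steady state ⇒ Σ ṁᵢCp,ᵢ(T_out − Tᵢ) = 0
T_out = Σ ṁᵢCp,ᵢTᵢ / Σ ṁᵢCp,ᵢ
      = 114830 / 6181.1 = 18.578 °C

T_out = 18.6 °C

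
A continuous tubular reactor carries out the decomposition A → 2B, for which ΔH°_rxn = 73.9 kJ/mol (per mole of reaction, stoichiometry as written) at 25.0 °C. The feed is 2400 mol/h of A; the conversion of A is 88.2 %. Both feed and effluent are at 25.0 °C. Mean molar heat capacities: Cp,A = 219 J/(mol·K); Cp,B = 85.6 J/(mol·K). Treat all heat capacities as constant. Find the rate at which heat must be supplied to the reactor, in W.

Extent of reaction ξ = 0.882 × 2400 = 2116.8 mol/h
Reaction term: ξ·ΔH°_rxn = 2116.8 × 73.9 = 156430 kJ/h
Q = ΔH = 156430 kJ/h = 43.453 kW
Heat supplied = 43453 W

Q_in = 43500 W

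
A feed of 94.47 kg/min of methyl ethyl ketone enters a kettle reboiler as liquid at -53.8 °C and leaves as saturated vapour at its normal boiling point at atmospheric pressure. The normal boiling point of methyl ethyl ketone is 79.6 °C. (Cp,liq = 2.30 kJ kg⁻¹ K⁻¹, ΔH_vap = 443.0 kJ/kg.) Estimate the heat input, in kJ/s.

liquid -53.8→79.6 °C: 306.82 kJ/kg
vaporisation at 79.6 °C: 443 kJ/kg
Δh = 306.82 + 443 = 749.82 kJ/kg
Q = ṁ·Δh = 94.47 kg/min × 749.82 kJ/kg = 70835 kJ/min
|Q| = 1180.6 kW

Q = 1180 kJ/s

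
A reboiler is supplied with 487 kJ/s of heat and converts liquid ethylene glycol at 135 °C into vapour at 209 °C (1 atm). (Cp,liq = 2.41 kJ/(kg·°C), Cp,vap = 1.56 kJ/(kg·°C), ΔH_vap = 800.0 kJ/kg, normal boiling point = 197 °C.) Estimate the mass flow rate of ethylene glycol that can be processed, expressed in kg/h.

Δh = 2.41×(197−135) + 800.0 + 1.56×(209−197) = 968.14 kJ/kg
Q = 487 kJ/s = 487 kJ/s = 1.7532e+06 kJ/h
ṁ = Q/Δh = 1.7532e+06 / 968.14 = 1810.9 kg/h

ṁ = 1810 kg/h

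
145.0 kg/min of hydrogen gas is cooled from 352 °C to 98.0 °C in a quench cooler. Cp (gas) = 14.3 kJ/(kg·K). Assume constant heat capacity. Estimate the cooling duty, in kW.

Q_c = 8780 kW

Q = ṁ·Cp·ΔT = 145.0 × 14.3 × (98.0 − 352) = -526670 kJ/min
Converting: 526670 / 60 s = 8777.8 kW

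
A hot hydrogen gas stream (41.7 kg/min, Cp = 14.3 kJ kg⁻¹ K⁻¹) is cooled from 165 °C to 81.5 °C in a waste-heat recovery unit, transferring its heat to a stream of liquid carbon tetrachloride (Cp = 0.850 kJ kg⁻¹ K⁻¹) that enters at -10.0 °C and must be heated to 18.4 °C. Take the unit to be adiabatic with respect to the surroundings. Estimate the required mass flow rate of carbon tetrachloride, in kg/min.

Heat released by hot stream: Q = 41.7 × 14.3 × (165 − 81.5) = 49792 kJ/min
Energy balance on cold side (adiabatic exchanger): Q = ṁ_c·Cp_c·(T_c,out − T_c,in)
ṁ_c = 49792 / [0.850 × (18.4 − -10.0)] = 2062.6 kg/min

ṁ_c = 2060 kg/min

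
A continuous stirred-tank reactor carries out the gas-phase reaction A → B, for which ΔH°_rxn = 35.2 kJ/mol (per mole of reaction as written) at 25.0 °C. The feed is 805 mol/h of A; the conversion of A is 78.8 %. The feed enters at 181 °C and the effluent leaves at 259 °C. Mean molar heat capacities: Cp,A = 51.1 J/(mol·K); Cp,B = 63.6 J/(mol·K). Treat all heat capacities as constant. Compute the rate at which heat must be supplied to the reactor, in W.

Extent of reaction ξ = 0.788 × 805 = 634.34 mol/h
Reaction term: ξ·ΔH°_rxn = 634.34 × 35.2 = 22329 kJ/h
Sensible, feed 181→25 °C: -6417.1 kJ/h
Outlet flows (mol/h): A 170.66, B 634.34
Sensible, products 25→259 °C: 11481 kJ/h
Q = ΔH = 27393 kJ/h = 7.6091 kW
Heat supplied = 7609.1 W

Q_in = 7610 W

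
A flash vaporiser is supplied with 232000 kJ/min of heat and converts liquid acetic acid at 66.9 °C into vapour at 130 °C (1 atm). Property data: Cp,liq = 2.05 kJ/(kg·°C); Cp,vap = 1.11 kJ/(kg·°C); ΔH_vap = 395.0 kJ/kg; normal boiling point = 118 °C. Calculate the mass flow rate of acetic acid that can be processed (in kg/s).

Δh = 2.05×(118−66.9) + 395.0 + 1.11×(130−118) = 513.08 kJ/kg
Q = 232000 kJ/min = 3866.7 kJ/s = 3866.7 kJ/s
ṁ = Q/Δh = 3866.7 / 513.08 = 7.5363 kg/s

ṁ = 7.54 kg/s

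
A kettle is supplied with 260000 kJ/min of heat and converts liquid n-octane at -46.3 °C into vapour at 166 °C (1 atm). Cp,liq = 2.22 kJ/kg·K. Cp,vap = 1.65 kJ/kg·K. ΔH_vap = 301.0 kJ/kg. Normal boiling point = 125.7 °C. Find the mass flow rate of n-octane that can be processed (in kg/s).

ṁ = 5.78 kg/s

Δh = 2.22×(125.7−-46.3) + 301.0 + 1.65×(166−125.7) = 749.34 kJ/kg
Q = 260000 kJ/min = 4333.3 kJ/s = 4333.3 kJ/s
ṁ = Q/Δh = 4333.3 / 749.34 = 5.7829 kg/s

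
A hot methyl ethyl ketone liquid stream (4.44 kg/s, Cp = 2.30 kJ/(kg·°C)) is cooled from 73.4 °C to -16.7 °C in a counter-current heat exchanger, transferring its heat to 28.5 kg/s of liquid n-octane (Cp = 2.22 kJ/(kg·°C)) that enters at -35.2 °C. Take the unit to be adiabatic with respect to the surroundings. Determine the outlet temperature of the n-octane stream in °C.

T_c,out = -20.7 °C

Heat released by hot stream: Q = 4.44 × 2.30 × (73.4 − -16.7) = 920.1 kJ/s
Energy balance on cold side (adiabatic exchanger): Q = ṁ_c·Cp_c·(T_c,out − T_c,in)
T_c,out = -35.2 + 920.1/(28.5 × 2.22) = -20.658 °C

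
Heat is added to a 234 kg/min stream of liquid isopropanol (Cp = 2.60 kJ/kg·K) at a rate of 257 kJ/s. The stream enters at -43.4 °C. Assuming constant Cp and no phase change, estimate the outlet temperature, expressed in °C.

T_out = -18.1 °C

Q = 257 kJ/s = 15420 kJ/min
ΔT = Q/(ṁ·Cp) = 15420/(234×2.60) = 25.345 K
T_out = -43.4 + 25.345 = -18.055 °C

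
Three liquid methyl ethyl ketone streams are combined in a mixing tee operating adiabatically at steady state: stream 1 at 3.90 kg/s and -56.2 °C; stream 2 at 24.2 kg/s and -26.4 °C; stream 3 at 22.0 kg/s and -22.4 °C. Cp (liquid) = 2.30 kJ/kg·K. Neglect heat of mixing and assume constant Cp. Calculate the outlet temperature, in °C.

No heat crosses the boundary, so H_out = H_in.
T_out = Σ ṁᵢCp,ᵢTᵢ / Σ ṁᵢCp,ᵢ
      = -3107 / 115.23 = -26.963 °C

T_out = -27.0 °C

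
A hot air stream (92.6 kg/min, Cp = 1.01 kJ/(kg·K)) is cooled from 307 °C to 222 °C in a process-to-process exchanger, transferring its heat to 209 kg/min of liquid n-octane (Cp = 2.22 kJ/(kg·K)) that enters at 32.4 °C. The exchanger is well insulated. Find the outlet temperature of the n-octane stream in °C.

Heat released by hot stream: Q = 92.6 × 1.01 × (307 − 222) = 7949.7 kJ/min
Energy balance on cold side (adiabatic exchanger): Q = ṁ_c·Cp_c·(T_c,out − T_c,in)
T_c,out = 32.4 + 7949.7/(209 × 2.22) = 49.534 °C

T_c,out = 49.5 °C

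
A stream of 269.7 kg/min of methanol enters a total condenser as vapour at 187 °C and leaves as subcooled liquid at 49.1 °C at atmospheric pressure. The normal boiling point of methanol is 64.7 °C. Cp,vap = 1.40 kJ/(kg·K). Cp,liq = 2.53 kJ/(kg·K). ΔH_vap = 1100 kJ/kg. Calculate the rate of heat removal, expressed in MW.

vapour 187→64.7 °C: -171.22 kJ/kg
condensation at 64.7 °C: -1100 kJ/kg
liquid 64.7→49.1 °C: -39.468 kJ/kg
Δh = -171.22 + -1100 + -39.468 = -1310.7 kJ/kg
Q = ṁ·Δh = 269.7 kg/min × -1310.7 kJ/kg = -353490 kJ/min
|Q| = 5891.5 kW = 5.8915 MW

Q_c = 5.89 MW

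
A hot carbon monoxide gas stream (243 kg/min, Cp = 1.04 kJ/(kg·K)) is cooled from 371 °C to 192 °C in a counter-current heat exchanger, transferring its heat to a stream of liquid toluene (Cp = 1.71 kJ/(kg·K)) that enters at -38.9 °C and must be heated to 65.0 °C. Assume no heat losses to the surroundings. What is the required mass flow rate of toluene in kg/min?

Heat released by hot stream: Q = 243 × 1.04 × (371 − 192) = 45237 kJ/min
Energy balance on cold side (adiabatic exchanger): Q = ṁ_c·Cp_c·(T_c,out − T_c,in)
ṁ_c = 45237 / [1.71 × (65.0 − -38.9)] = 254.61 kg/min

ṁ_c = 255 kg/min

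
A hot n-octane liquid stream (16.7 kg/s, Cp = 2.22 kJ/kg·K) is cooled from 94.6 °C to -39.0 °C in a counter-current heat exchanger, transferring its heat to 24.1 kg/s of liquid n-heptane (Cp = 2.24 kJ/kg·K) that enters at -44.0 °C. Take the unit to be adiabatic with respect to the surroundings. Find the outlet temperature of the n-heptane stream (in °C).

Heat released by hot stream: Q = 16.7 × 2.22 × (94.6 − -39.0) = 4953.1 kJ/s
Energy balance on cold side (adiabatic exchanger): Q = ṁ_c·Cp_c·(T_c,out − T_c,in)
T_c,out = -44.0 + 4953.1/(24.1 × 2.24) = 47.751 °C

T_c,out = 47.8 °C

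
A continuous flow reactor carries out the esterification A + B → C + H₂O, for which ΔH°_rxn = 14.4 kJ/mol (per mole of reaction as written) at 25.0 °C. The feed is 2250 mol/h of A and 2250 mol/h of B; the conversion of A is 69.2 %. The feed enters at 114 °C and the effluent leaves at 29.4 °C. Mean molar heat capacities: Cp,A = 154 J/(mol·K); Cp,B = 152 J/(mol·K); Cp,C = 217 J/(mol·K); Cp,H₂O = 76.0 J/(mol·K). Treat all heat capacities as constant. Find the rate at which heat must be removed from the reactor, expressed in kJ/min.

Q_out = 599 kJ/min

Extent of reaction ξ = 0.692 × 2250 = 1557 mol/h
Reaction term: ξ·ΔH°_rxn = 1557 × 14.4 = 22421 kJ/h
Sensible, feed 114→25 °C: -61276 kJ/h
Outlet flows (mol/h): A 693, B 693, C 1557, H₂O 1557
Sensible, products 25→29.4 °C: 2940.3 kJ/h
Q = ΔH = -35915 kJ/h = -9.9765 kW
Heat removed = 598.59 kJ/min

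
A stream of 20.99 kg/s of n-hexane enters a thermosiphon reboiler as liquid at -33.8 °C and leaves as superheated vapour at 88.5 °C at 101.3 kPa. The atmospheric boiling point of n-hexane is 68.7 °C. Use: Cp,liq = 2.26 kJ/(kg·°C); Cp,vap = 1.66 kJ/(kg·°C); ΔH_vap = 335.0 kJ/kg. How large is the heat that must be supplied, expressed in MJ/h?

liquid -33.8→68.7 °C: 231.65 kJ/kg
vaporisation at 68.7 °C: 335 kJ/kg
vapour 68.7→88.5 °C: 32.868 kJ/kg
Δh = 231.65 + 335 + 32.868 = 599.52 kJ/kg
Q = ṁ·Δh = 20.99 kg/s × 599.52 kJ/kg = 12584 kJ/s
|Q| = 12584 kW = 45302 MJ/h

Q = 45300 MJ/h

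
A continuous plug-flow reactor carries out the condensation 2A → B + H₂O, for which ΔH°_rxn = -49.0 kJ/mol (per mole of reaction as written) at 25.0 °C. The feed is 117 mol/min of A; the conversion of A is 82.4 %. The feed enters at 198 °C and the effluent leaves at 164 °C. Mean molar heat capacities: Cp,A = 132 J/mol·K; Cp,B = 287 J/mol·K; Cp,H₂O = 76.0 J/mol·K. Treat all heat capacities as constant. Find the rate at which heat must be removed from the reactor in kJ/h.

Extent of reaction ξ = 0.824 × 117 / 2 = 48.204 mol/min
Reaction term: ξ·ΔH°_rxn = 48.204 × -49.0 = -2362 kJ/min
Sensible, feed 198→25 °C: -2671.8 kJ/min
Outlet flows (mol/min): A 20.592, B 48.204, H₂O 48.204
Sensible, products 25→164 °C: 2810.1 kJ/min
Q = ΔH = -2223.8 kJ/min = -37.063 kW
Heat removed = 133430 kJ/h

Q_out = 133000 kJ/h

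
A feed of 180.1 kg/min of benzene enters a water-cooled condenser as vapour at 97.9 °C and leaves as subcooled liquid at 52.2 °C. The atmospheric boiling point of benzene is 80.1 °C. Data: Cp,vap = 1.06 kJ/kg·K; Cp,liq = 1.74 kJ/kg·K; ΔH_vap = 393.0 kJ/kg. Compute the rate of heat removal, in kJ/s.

Q_c = 1380 kJ/s

vapour 97.9→80.1 °C: -18.868 kJ/kg
condensation at 80.1 °C: -393 kJ/kg
liquid 80.1→52.2 °C: -48.546 kJ/kg
Δh = -18.868 + -393 + -48.546 = -460.41 kJ/kg
Q = ṁ·Δh = 180.1 kg/min × -460.41 kJ/kg = -82921 kJ/min
|Q| = 1382 kW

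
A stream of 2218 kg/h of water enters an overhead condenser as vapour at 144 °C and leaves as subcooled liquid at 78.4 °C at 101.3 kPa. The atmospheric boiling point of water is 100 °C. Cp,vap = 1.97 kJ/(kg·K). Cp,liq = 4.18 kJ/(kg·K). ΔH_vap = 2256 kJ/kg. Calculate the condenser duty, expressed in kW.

Q_c = 1500 kW

vapour 144→100 °C: -86.68 kJ/kg
condensation at 100 °C: -2256 kJ/kg
liquid 100→78.4 °C: -90.288 kJ/kg
Δh = -86.68 + -2256 + -90.288 = -2433 kJ/kg
Q = ṁ·Δh = 2218 kg/h × -2433 kJ/kg = -5.3963e+06 kJ/h
|Q| = 1499 kW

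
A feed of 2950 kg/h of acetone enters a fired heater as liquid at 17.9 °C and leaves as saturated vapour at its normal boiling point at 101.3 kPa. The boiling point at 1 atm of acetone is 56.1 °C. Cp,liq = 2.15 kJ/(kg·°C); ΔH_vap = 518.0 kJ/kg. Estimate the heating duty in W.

liquid 17.9→56.1 °C: 82.13 kJ/kg
vaporisation at 56.1 °C: 518 kJ/kg
Δh = 82.13 + 518 = 600.13 kJ/kg
Q = ṁ·Δh = 2950 kg/h × 600.13 kJ/kg = 1.7704e+06 kJ/h
|Q| = 491.77 kW = 491770 W

Q = 492000 W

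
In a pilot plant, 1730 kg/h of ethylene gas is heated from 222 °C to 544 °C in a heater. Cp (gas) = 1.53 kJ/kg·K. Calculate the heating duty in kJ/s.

Q = ṁ·Cp·ΔT = 1730 × 1.53 × (544 − 222) = 852300 kJ/h
Converting: 852300 / 3600 s = 236.75 kW

Q = 237 kJ/s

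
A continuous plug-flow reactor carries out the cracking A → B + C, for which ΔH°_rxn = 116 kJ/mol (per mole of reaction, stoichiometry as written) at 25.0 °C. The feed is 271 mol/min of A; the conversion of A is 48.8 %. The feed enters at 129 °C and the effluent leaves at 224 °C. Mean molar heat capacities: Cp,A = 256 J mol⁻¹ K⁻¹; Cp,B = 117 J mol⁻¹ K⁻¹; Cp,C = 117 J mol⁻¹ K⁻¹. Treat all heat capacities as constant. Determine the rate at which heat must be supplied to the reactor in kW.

Extent of reaction ξ = 0.488 × 271 = 132.25 mol/min
Reaction term: ξ·ΔH°_rxn = 132.25 × 116 = 15341 kJ/min
Sensible, feed 129→25 °C: -7215.1 kJ/min
Outlet flows (mol/min): A 138.75, B 132.25, C 132.25
Sensible, products 25→224 °C: 13227 kJ/min
Q = ΔH = 21353 kJ/min = 355.88 kW
Heat supplied = 355.88 kW

Q_in = 356 kW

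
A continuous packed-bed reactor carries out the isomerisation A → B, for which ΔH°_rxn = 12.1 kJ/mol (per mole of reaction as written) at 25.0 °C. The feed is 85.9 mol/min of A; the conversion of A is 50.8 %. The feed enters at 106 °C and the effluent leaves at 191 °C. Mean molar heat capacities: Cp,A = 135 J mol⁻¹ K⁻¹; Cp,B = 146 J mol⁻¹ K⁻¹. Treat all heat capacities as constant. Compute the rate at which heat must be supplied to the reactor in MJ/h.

Q_in = 95.6 MJ/h

Extent of reaction ξ = 0.508 × 85.9 = 43.637 mol/min
Reaction term: ξ·ΔH°_rxn = 43.637 × 12.1 = 528.01 kJ/min
Sensible, feed 106→25 °C: -939.32 kJ/min
Outlet flows (mol/min): A 42.263, B 43.637
Sensible, products 25→191 °C: 2004.7 kJ/min
Q = ΔH = 1593.4 kJ/min = 26.557 kW
Heat supplied = 95.604 MJ/h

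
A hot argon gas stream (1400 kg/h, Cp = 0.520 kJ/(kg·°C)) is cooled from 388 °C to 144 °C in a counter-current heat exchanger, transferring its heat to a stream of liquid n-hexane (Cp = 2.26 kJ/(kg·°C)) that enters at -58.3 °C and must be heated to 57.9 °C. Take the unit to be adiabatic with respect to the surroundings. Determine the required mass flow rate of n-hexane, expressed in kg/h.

ṁ_c = 676 kg/h

Heat released by hot stream: Q = 1400 × 0.520 × (388 − 144) = 177630 kJ/h
Energy balance on cold side (adiabatic exchanger): Q = ṁ_c·Cp_c·(T_c,out − T_c,in)
ṁ_c = 177630 / [2.26 × (57.9 − -58.3)] = 676.4 kg/h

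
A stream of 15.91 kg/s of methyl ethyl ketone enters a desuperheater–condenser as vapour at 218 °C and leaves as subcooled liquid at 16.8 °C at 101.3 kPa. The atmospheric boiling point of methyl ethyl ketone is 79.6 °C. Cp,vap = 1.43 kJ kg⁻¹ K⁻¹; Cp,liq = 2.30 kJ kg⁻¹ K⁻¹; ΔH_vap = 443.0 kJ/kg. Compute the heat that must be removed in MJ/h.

vapour 218→79.6 °C: -197.91 kJ/kg
condensation at 79.6 °C: -443 kJ/kg
liquid 79.6→16.8 °C: -144.44 kJ/kg
Δh = -197.91 + -443 + -144.44 = -785.35 kJ/kg
Q = ṁ·Δh = 15.91 kg/s × -785.35 kJ/kg = -12495 kJ/s
|Q| = 12495 kW = 44982 MJ/h

Q_c = 45000 MJ/h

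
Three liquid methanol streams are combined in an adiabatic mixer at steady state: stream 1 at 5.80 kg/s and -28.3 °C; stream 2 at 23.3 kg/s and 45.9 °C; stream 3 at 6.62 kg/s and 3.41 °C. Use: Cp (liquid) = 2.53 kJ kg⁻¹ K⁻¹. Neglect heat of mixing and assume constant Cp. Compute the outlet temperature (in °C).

T_out = 26.0 °C

Adiabatic, steady state ⇒ Σ ṁᵢCp,ᵢ(T_out − Tᵢ) = 0
T_out = Σ ṁᵢCp,ᵢTᵢ / Σ ṁᵢCp,ᵢ
      = 2347.6 / 90.372 = 25.977 °C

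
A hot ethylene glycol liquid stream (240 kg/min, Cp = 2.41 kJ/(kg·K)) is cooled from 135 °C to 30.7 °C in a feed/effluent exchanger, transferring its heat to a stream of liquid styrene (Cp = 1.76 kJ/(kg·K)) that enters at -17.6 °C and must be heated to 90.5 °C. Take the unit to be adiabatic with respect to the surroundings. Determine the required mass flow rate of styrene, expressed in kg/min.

Heat released by hot stream: Q = 240 × 2.41 × (135 − 30.7) = 60327 kJ/min
Energy balance on cold side (adiabatic exchanger): Q = ṁ_c·Cp_c·(T_c,out − T_c,in)
ṁ_c = 60327 / [1.76 × (90.5 − -17.6)] = 317.08 kg/min

ṁ_c = 317 kg/min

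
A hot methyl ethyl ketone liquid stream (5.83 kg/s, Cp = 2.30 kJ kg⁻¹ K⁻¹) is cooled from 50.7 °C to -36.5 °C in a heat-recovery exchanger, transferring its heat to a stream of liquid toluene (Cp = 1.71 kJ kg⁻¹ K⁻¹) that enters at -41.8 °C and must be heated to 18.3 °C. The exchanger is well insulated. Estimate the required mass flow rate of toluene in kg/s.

ṁ_c = 11.4 kg/s

Heat released by hot stream: Q = 5.83 × 2.30 × (50.7 − -36.5) = 1169.3 kJ/s
Energy balance on cold side (adiabatic exchanger): Q = ṁ_c·Cp_c·(T_c,out − T_c,in)
ṁ_c = 1169.3 / [1.71 × (18.3 − -41.8)] = 11.377 kg/s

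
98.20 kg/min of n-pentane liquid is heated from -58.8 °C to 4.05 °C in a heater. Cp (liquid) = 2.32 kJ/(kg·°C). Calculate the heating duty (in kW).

Q = 239 kW

Q = ṁ·Cp·ΔT = 98.20 × 2.32 × (4.05 − -58.8) = 14319 kJ/min
Converting: 14319 / 60 s = 238.65 kW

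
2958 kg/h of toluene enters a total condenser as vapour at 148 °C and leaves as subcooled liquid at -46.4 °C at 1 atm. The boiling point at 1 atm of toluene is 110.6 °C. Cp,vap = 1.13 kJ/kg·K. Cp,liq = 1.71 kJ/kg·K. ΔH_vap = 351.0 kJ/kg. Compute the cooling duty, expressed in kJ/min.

vapour 148→110.6 °C: -42.262 kJ/kg
condensation at 110.6 °C: -351 kJ/kg
liquid 110.6→-46.4 °C: -268.47 kJ/kg
Δh = -42.262 + -351 + -268.47 = -661.73 kJ/kg
Q = ṁ·Δh = 2958 kg/h × -661.73 kJ/kg = -1.9574e+06 kJ/h
|Q| = 543.72 kW = 32623 kJ/min

Q_c = 32600 kJ/min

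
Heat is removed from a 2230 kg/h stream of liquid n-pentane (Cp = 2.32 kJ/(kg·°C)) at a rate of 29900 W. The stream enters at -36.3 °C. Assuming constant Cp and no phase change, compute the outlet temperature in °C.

Q = 29900 W = 107640 kJ/h
ΔT = Q/(ṁ·Cp) = 107640/(2230×2.32) = 20.806 K
T_out = -36.3 − 20.806 = -57.106 °C

T_out = -57.1 °C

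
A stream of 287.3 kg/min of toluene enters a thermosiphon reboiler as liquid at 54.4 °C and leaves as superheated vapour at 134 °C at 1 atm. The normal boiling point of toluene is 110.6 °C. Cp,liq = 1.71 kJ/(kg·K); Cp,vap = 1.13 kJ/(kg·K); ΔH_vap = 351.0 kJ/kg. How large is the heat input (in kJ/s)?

Q = 2270 kJ/s

liquid 54.4→110.6 °C: 96.102 kJ/kg
vaporisation at 110.6 °C: 351 kJ/kg
vapour 110.6→134 °C: 26.442 kJ/kg
Δh = 96.102 + 351 + 26.442 = 473.54 kJ/kg
Q = ṁ·Δh = 287.3 kg/min × 473.54 kJ/kg = 136050 kJ/min
|Q| = 2267.5 kW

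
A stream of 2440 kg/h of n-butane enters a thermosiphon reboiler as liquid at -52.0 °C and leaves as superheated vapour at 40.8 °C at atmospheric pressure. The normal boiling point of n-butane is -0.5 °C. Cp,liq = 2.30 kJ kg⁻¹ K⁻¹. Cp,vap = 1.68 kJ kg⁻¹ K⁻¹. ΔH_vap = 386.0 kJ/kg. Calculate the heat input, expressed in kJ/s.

Q = 389 kJ/s

liquid -52.0→-0.5 °C: 118.45 kJ/kg
vaporisation at -0.5 °C: 386 kJ/kg
vapour -0.5→40.8 °C: 69.384 kJ/kg
Δh = 118.45 + 386 + 69.384 = 573.83 kJ/kg
Q = ṁ·Δh = 2440 kg/h × 573.83 kJ/kg = 1.4002e+06 kJ/h
|Q| = 388.93 kW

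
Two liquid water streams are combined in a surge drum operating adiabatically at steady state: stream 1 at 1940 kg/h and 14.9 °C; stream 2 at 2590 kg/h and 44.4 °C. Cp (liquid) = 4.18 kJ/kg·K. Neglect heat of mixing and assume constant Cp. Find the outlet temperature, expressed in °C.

No heat crosses the boundary, so H_out = H_in.
Σ ṁᵢCp,ᵢTᵢ = 1940×4.18×14.9 + 2590×4.18×44.4 = 601510
Σ ṁᵢCp,ᵢ = 1940×4.18 + 2590×4.18 = 18935
T_out = 601510 / 18935 = 31.766 °C

T_out = 31.8 °C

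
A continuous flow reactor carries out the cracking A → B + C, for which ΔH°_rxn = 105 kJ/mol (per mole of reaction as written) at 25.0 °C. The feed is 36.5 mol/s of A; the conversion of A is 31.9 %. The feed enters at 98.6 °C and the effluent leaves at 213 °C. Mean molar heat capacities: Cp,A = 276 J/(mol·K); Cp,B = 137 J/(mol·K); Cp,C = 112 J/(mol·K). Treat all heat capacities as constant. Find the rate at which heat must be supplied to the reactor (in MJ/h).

Q_in = 8340 MJ/h

Extent of reaction ξ = 0.319 × 36.5 = 11.643 mol/s
Reaction term: ξ·ΔH°_rxn = 11.643 × 105 = 1222.6 kJ/s
Sensible, feed 98.6→25 °C: -741.45 kJ/s
Outlet flows (mol/s): A 24.857, B 11.643, C 11.643
Sensible, products 25→213 °C: 1834.8 kJ/s
Q = ΔH = 2315.9 kJ/s = 2315.9 kW
Heat supplied = 8337.4 MJ/h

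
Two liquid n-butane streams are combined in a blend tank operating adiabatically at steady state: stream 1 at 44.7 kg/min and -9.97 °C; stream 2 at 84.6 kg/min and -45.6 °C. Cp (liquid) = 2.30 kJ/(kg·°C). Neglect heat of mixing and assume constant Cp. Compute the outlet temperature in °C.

No heat crosses the boundary, so H_out = H_in.
T_out = Σ ṁᵢCp,ᵢTᵢ / Σ ṁᵢCp,ᵢ
      = -9897.9 / 297.39 = -33.282 °C

T_out = -33.3 °C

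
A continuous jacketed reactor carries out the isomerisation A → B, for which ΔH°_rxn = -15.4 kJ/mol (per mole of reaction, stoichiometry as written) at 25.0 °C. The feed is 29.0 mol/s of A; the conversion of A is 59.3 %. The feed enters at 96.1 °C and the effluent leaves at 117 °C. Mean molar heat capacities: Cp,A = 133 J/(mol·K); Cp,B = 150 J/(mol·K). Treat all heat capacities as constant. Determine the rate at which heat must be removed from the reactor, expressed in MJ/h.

Q_out = 566 MJ/h

Extent of reaction ξ = 0.593 × 29.0 = 17.197 mol/s
Reaction term: ξ·ΔH°_rxn = 17.197 × -15.4 = -264.83 kJ/s
Sensible, feed 96.1→25 °C: -274.23 kJ/s
Outlet flows (mol/s): A 11.803, B 17.197
Sensible, products 25→117 °C: 381.74 kJ/s
Q = ΔH = -157.33 kJ/s = -157.33 kW
Heat removed = 566.38 MJ/h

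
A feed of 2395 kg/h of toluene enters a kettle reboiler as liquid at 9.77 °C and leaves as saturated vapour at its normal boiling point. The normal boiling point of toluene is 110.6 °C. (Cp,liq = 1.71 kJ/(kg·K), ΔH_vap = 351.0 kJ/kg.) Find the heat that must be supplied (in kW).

Q = 348 kW

liquid 9.77→110.6 °C: 172.42 kJ/kg
vaporisation at 110.6 °C: 351 kJ/kg
Δh = 172.42 + 351 = 523.42 kJ/kg
Q = ṁ·Δh = 2395 kg/h × 523.42 kJ/kg = 1.2536e+06 kJ/h
|Q| = 348.22 kW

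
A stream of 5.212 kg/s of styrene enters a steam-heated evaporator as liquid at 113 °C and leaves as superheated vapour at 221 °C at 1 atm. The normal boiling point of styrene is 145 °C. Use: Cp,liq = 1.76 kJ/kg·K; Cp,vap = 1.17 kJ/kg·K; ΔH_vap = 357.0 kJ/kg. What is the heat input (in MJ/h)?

Q = 9420 MJ/h

liquid 113→145 °C: 56.32 kJ/kg
vaporisation at 145 °C: 357 kJ/kg
vapour 145→221 °C: 88.92 kJ/kg
Δh = 56.32 + 357 + 88.92 = 502.24 kJ/kg
Q = ṁ·Δh = 5.212 kg/s × 502.24 kJ/kg = 2617.7 kJ/s
|Q| = 2617.7 kW = 9423.6 MJ/h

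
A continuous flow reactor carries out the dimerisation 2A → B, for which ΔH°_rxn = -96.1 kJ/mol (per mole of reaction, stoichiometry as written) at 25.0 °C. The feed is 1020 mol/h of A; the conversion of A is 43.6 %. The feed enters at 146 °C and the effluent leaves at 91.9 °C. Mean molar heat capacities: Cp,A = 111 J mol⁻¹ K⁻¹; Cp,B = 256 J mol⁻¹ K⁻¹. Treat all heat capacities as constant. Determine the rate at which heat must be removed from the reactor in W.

Extent of reaction ξ = 0.436 × 1020 / 2 = 222.36 mol/h
Reaction term: ξ·ΔH°_rxn = 222.36 × -96.1 = -21369 kJ/h
Sensible, feed 146→25 °C: -13700 kJ/h
Outlet flows (mol/h): A 575.28, B 222.36
Sensible, products 25→91.9 °C: 8080.2 kJ/h
Q = ΔH = -26988 kJ/h = -7.4967 kW
Heat removed = 7496.7 W

Q_out = 7500 W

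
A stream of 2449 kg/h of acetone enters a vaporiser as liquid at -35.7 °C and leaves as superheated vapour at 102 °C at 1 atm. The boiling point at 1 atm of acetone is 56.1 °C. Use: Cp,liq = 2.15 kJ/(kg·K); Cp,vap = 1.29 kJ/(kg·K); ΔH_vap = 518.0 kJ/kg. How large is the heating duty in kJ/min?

Q = 31600 kJ/min

liquid -35.7→56.1 °C: 197.37 kJ/kg
vaporisation at 56.1 °C: 518 kJ/kg
vapour 56.1→102 °C: 59.211 kJ/kg
Δh = 197.37 + 518 + 59.211 = 774.58 kJ/kg
Q = ṁ·Δh = 2449 kg/h × 774.58 kJ/kg = 1.8969e+06 kJ/h
|Q| = 526.93 kW = 31616 kJ/min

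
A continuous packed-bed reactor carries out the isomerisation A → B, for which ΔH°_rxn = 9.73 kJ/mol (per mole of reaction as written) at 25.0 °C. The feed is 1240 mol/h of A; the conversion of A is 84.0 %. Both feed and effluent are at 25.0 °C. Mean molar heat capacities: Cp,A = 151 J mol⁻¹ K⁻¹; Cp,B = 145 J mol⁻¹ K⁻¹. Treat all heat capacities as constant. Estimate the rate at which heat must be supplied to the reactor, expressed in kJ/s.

Extent of reaction ξ = 0.840 × 1240 = 1041.6 mol/h
Reaction term: ξ·ΔH°_rxn = 1041.6 × 9.73 = 10135 kJ/h
Q = ΔH = 10135 kJ/h = 2.8152 kW
Heat supplied = 2.8152 kJ/s

Q_in = 2.82 kJ/s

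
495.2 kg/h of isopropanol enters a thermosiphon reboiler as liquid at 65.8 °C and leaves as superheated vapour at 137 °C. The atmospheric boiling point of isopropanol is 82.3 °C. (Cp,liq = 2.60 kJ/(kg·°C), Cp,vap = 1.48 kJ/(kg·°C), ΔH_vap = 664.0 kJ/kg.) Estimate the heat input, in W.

Q = 108000 W

liquid 65.8→82.3 °C: 42.9 kJ/kg
vaporisation at 82.3 °C: 664 kJ/kg
vapour 82.3→137 °C: 80.956 kJ/kg
Δh = 42.9 + 664 + 80.956 = 787.86 kJ/kg
Q = ṁ·Δh = 495.2 kg/h × 787.86 kJ/kg = 390150 kJ/h
|Q| = 108.37 kW = 108370 W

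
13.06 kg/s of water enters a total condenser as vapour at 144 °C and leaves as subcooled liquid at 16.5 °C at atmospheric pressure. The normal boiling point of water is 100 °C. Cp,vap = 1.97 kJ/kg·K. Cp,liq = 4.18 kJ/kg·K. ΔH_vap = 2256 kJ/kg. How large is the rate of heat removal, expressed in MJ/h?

Q_c = 127000 MJ/h

vapour 144→100 °C: -86.68 kJ/kg
condensation at 100 °C: -2256 kJ/kg
liquid 100→16.5 °C: -349.03 kJ/kg
Δh = -86.68 + -2256 + -349.03 = -2691.7 kJ/kg
Q = ṁ·Δh = 13.06 kg/s × -2691.7 kJ/kg = -35154 kJ/s
|Q| = 35154 kW = 126550 MJ/h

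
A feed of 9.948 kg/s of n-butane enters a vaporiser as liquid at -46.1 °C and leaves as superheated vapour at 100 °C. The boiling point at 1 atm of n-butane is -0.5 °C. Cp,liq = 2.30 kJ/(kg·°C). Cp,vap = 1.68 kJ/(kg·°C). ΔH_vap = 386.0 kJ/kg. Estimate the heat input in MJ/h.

Q = 23600 MJ/h

liquid -46.1→-0.5 °C: 104.88 kJ/kg
vaporisation at -0.5 °C: 386 kJ/kg
vapour -0.5→100 °C: 168.84 kJ/kg
Δh = 104.88 + 386 + 168.84 = 659.72 kJ/kg
Q = ṁ·Δh = 9.948 kg/s × 659.72 kJ/kg = 6562.9 kJ/s
|Q| = 6562.9 kW = 23626 MJ/h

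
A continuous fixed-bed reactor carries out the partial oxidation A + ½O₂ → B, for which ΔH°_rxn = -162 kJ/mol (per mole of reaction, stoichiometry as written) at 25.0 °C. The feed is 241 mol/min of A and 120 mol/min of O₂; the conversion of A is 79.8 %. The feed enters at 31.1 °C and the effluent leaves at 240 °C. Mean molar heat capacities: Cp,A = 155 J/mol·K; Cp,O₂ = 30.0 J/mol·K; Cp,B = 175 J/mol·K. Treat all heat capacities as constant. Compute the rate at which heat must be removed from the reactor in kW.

Extent of reaction ξ = 0.798 × 241 = 192.32 mol/min
Reaction term: ξ·ΔH°_rxn = 192.32 × -162 = -31156 kJ/min
Sensible, feed 31.1→25 °C: -249.83 kJ/min
Outlet flows (mol/min): A 48.682, O₂ 23.841, B 192.32
Sensible, products 25→240 °C: 9012.1 kJ/min
Q = ΔH = -22393 kJ/min = -373.22 kW
Heat removed = 373.22 kW

Q_out = 373 kW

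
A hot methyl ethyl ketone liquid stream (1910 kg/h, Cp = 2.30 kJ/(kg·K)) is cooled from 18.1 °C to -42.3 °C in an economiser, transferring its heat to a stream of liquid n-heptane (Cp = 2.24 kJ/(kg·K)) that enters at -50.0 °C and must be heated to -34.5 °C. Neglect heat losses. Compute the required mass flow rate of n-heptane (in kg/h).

ṁ_c = 7640 kg/h

Heat released by hot stream: Q = 1910 × 2.30 × (18.1 − -42.3) = 265340 kJ/h
Energy balance on cold side (adiabatic exchanger): Q = ṁ_c·Cp_c·(T_c,out − T_c,in)
ṁ_c = 265340 / [2.24 × (-34.5 − -50.0)] = 7642.2 kg/h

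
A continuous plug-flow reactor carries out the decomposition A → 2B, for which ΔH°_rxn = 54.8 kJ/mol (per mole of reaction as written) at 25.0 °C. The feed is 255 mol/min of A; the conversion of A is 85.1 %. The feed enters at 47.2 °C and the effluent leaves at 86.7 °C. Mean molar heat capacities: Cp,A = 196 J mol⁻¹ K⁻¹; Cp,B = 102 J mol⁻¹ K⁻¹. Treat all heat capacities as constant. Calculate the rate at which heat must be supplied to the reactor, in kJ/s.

Extent of reaction ξ = 0.851 × 255 = 217 mol/min
Reaction term: ξ·ΔH°_rxn = 217 × 54.8 = 11892 kJ/min
Sensible, feed 47.2→25 °C: -1109.6 kJ/min
Outlet flows (mol/min): A 37.995, B 434.01
Sensible, products 25→86.7 °C: 3190.9 kJ/min
Q = ΔH = 13973 kJ/min = 232.89 kW
Heat supplied = 232.89 kJ/s

Q_in = 233 kJ/s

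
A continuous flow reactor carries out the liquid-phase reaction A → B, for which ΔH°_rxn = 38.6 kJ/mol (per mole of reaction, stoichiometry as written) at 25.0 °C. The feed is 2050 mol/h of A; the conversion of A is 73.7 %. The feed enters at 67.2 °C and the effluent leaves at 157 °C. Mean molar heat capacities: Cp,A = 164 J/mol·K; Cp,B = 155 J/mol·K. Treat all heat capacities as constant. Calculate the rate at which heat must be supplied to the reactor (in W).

Extent of reaction ξ = 0.737 × 2050 = 1510.8 mol/h
Reaction term: ξ·ΔH°_rxn = 1510.8 × 38.6 = 58319 kJ/h
Sensible, feed 67.2→25 °C: -14188 kJ/h
Outlet flows (mol/h): A 539.15, B 1510.8
Sensible, products 25→157 °C: 42584 kJ/h
Q = ΔH = 86715 kJ/h = 24.087 kW
Heat supplied = 24087 W

Q_in = 24100 W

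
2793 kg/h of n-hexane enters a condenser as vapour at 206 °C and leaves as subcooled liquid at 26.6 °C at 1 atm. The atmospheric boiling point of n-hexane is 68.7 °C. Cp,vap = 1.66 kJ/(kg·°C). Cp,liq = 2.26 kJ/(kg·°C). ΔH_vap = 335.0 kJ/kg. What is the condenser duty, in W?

vapour 206→68.7 °C: -227.92 kJ/kg
condensation at 68.7 °C: -335 kJ/kg
liquid 68.7→26.6 °C: -95.146 kJ/kg
Δh = -227.92 + -335 + -95.146 = -658.06 kJ/kg
Q = ṁ·Δh = 2793 kg/h × -658.06 kJ/kg = -1.838e+06 kJ/h
|Q| = 510.55 kW = 510550 W

Q_c = 511000 W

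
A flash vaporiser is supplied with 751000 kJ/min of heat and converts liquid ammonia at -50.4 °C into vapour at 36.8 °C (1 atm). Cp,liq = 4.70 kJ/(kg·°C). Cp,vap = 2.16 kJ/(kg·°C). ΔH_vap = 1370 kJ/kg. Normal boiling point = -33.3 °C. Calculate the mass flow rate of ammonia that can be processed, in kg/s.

ṁ = 7.81 kg/s

Δh = 4.70×(-33.3−-50.4) + 1370 + 2.16×(36.8−-33.3) = 1601.8 kJ/kg
Q = 751000 kJ/min = 12517 kJ/s = 12517 kJ/s
ṁ = Q/Δh = 12517 / 1601.8 = 7.8142 kg/s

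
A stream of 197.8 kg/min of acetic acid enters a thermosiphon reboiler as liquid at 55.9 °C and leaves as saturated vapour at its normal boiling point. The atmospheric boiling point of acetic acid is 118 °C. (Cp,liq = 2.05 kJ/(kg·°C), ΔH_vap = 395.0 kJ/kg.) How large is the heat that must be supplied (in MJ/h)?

liquid 55.9→118 °C: 127.3 kJ/kg
vaporisation at 118 °C: 395 kJ/kg
Δh = 127.3 + 395 = 522.3 kJ/kg
Q = ṁ·Δh = 197.8 kg/min × 522.3 kJ/kg = 103310 kJ/min
|Q| = 1721.9 kW = 6198.7 MJ/h

Q = 6200 MJ/h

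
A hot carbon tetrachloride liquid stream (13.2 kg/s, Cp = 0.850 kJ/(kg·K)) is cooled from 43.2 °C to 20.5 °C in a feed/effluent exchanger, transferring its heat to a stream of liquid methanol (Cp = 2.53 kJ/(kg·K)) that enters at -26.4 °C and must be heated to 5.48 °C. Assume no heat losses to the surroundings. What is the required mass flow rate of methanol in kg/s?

ṁ_c = 3.16 kg/s

Heat released by hot stream: Q = 13.2 × 0.850 × (43.2 − 20.5) = 254.69 kJ/s
Energy balance on cold side (adiabatic exchanger): Q = ṁ_c·Cp_c·(T_c,out − T_c,in)
ṁ_c = 254.69 / [2.53 × (5.48 − -26.4)] = 3.1578 kg/s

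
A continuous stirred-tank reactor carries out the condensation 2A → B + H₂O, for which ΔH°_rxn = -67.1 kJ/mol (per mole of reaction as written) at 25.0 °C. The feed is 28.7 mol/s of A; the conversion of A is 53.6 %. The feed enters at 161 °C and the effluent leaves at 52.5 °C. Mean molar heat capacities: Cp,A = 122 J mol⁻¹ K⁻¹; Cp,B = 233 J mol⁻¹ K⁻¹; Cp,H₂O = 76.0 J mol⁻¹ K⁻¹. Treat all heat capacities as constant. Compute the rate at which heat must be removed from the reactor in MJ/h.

Extent of reaction ξ = 0.536 × 28.7 / 2 = 7.6916 mol/s
Reaction term: ξ·ΔH°_rxn = 7.6916 × -67.1 = -516.11 kJ/s
Sensible, feed 161→25 °C: -476.19 kJ/s
Outlet flows (mol/s): A 13.317, B 7.6916, H₂O 7.6916
Sensible, products 25→52.5 °C: 110.04 kJ/s
Q = ΔH = -882.26 kJ/s = -882.26 kW
Heat removed = 3176.1 MJ/h

Q_out = 3180 MJ/h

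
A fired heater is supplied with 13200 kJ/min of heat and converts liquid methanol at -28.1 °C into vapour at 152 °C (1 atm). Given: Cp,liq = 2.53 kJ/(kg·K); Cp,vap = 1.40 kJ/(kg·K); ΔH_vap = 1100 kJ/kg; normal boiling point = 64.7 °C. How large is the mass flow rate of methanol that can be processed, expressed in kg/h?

Δh = 2.53×(64.7−-28.1) + 1100 + 1.40×(152−64.7) = 1457 kJ/kg
Q = 13200 kJ/min = 220 kJ/s = 792000 kJ/h
ṁ = Q/Δh = 792000 / 1457 = 543.58 kg/h

ṁ = 544 kg/h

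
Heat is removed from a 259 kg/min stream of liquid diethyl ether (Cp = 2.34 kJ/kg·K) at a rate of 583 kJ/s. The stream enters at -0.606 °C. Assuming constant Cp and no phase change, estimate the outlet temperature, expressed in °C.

T_out = -58.3 °C

Q = 583 kJ/s = 34980 kJ/min
ΔT = Q/(ṁ·Cp) = 34980/(259×2.34) = 57.717 K
T_out = -0.606 − 57.717 = -58.323 °C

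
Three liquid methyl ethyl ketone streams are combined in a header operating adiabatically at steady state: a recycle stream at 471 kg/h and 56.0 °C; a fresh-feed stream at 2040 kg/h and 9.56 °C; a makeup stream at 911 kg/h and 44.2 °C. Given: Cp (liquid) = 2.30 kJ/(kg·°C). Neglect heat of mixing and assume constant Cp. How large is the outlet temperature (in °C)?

Adiabatic, steady state ⇒ Σ ṁᵢCp,ᵢ(T_out − Tᵢ) = 0
T_out = Σ ṁᵢCp,ᵢTᵢ / Σ ṁᵢCp,ᵢ
      = 198130 / 7870.6 = 25.174 °C

T_out = 25.2 °C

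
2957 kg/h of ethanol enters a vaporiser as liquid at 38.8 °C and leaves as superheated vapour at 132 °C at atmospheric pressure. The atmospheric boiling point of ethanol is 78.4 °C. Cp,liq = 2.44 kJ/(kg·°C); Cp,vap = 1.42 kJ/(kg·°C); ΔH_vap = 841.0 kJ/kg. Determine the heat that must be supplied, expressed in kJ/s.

liquid 38.8→78.4 °C: 96.624 kJ/kg
vaporisation at 78.4 °C: 841 kJ/kg
vapour 78.4→132 °C: 76.112 kJ/kg
Δh = 96.624 + 841 + 76.112 = 1013.7 kJ/kg
Q = ṁ·Δh = 2957 kg/h × 1013.7 kJ/kg = 2.9976e+06 kJ/h
|Q| = 832.67 kW

Q = 833 kJ/s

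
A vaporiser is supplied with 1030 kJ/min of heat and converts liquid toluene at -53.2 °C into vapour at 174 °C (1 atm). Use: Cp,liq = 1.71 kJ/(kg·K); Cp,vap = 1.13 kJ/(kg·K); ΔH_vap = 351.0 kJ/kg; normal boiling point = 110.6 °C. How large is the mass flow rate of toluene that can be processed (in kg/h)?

Δh = 1.71×(110.6−-53.2) + 351.0 + 1.13×(174−110.6) = 702.74 kJ/kg
Q = 1030 kJ/min = 17.167 kJ/s = 61800 kJ/h
ṁ = Q/Δh = 61800 / 702.74 = 87.941 kg/h

ṁ = 87.9 kg/h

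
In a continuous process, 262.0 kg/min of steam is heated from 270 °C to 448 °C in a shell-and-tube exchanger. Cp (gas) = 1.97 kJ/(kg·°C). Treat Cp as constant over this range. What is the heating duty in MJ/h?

Q = 5510 MJ/h

Q = ṁ·Cp·ΔT = 262.0 × 1.97 × (448 − 270) = 91873 kJ/min
Converting: 91873 / 60 s = 1531.2 kW
Heating duty = 5512.4 MJ/h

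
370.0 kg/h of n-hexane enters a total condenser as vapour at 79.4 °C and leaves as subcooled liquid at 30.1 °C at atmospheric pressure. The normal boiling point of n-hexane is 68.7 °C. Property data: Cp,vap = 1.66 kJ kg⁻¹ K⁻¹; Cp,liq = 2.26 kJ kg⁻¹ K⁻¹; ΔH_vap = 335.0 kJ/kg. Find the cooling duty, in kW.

Q_c = 45.2 kW

vapour 79.4→68.7 °C: -17.762 kJ/kg
condensation at 68.7 °C: -335 kJ/kg
liquid 68.7→30.1 °C: -87.236 kJ/kg
Δh = -17.762 + -335 + -87.236 = -440 kJ/kg
Q = ṁ·Δh = 370.0 kg/h × -440 kJ/kg = -162800 kJ/h
|Q| = 45.222 kW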